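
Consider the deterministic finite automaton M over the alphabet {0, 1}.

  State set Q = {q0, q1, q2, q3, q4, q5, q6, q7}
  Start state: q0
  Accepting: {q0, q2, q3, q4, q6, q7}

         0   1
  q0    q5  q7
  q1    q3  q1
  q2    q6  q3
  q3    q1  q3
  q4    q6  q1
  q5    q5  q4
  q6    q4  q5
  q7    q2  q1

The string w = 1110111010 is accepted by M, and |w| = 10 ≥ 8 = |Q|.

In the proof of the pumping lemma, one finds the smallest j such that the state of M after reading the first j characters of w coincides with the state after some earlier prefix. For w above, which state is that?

State sequence: q0 -1-> q7 -1-> q1 -1-> q1 -0-> q3 -1-> q3 -1-> q3 -1-> q3 -0-> q1 -1-> q1 -0-> q3
First repeat at step 3: q1 was already visited.

The earliest repeat is at step j = 3: M is in q1, which it already visited at step i = 2.
Pumping length from the standard proof: p = 8 (the number of states). The repeated state found above gives |xy| = j ≤ 8 and |y| = j − i ≥ 1.

q1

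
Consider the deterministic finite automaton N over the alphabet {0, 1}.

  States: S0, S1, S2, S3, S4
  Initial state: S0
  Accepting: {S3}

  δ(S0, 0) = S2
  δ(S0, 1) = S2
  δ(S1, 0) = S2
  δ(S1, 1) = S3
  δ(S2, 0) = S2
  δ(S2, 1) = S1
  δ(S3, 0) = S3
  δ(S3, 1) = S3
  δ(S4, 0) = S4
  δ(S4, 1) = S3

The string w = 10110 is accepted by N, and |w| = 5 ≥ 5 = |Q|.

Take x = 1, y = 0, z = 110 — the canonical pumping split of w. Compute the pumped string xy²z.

100110

xy^2z = 1·0·0·110 = 100110.
Reading y = 0 takes N from S2 back to S2, so after x·y·y the machine is still in S2, and z then leads to the accepting state S3. Hence 100110 ∈ L(N).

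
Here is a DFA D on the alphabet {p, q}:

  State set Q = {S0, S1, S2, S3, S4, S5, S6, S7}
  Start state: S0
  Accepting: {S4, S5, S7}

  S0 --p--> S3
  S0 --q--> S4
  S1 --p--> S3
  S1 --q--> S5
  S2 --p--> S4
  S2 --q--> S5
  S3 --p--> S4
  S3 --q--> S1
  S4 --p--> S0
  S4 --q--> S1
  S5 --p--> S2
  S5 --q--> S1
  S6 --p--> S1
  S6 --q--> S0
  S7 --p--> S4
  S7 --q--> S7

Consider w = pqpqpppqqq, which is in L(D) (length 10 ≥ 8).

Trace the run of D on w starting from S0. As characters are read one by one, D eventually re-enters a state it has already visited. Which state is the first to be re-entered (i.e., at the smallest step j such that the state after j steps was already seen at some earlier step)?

Run of D on w = p q p q p p p q q q:
  step 0: S0  (start)
  step 1: S3  (read p: S0→S3)
  step 2: S1  (read q: S3→S1)
  step 3: S3  (read p: S1→S3)   ← first repeat (S3 seen earlier)
  step 4: S1  (read q: S3→S1)
  step 5: S3  (read p: S1→S3)
  step 6: S4  (read p: S3→S4)
  step 7: S0  (read p: S4→S0)
  step 8: S4  (read q: S0→S4)
  step 9: S1  (read q: S4→S1)
  step 10: S5  (read q: S1→S5)

The earliest repeat is at step j = 3: D is in S3, which it already visited at step i = 1.

S3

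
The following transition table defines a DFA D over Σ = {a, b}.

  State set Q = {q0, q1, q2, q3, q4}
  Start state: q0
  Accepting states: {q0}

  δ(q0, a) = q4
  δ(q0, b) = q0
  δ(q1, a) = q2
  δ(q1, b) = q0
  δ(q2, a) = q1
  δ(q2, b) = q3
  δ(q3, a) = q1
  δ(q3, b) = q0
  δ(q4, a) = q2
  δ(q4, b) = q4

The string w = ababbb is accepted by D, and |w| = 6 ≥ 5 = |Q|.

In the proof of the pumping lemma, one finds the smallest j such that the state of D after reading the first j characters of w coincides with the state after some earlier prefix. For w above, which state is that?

q4

State sequence: q0 -a-> q4 -b-> q4 -a-> q2 -b-> q3 -b-> q0 -b-> q0
First repeat at step 2: q4 was already visited.

The earliest repeat is at step j = 2: D is in q4, which it already visited at step i = 1.
Pumping length from the standard proof: p = 5 (the number of states). The repeated state found above gives |xy| = j ≤ 5 and |y| = j − i ≥ 1.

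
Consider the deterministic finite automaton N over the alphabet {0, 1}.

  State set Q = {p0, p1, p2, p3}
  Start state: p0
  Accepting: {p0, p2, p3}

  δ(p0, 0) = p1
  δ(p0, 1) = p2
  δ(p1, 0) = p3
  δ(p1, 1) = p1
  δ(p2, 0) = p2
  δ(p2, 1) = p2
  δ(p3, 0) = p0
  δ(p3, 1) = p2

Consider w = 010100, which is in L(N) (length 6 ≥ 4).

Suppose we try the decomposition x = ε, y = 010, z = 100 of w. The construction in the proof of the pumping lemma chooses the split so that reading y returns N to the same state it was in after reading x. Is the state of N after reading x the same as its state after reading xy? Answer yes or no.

State sequence: p0 -0-> p1 -1-> p1 -0-> p3

After x (step 0): p0. After xy (step 3): p3.
They differ (p0 ≠ p3), so y is not a cycle from the state after x; this split is not the one the pumping-lemma construction produces, and pumping y need not keep the string in L(N).

no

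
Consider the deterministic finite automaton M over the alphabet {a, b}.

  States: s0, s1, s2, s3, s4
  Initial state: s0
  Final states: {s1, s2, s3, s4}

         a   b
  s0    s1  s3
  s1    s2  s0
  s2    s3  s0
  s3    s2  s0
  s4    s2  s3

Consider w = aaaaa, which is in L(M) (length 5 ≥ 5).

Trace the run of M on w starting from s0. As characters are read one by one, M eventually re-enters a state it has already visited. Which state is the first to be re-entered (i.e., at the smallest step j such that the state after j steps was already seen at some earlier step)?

State sequence: s0 -a-> s1 -a-> s2 -a-> s3 -a-> s2 -a-> s3
First repeat at step 4: s2 was already visited.

The earliest repeat is at step j = 4: M is in s2, which it already visited at step i = 2.
With |Q| = 5, pigeonhole forces a state repeat no later than step 5; the substring read between the first and second visits to that state can be pumped.

s2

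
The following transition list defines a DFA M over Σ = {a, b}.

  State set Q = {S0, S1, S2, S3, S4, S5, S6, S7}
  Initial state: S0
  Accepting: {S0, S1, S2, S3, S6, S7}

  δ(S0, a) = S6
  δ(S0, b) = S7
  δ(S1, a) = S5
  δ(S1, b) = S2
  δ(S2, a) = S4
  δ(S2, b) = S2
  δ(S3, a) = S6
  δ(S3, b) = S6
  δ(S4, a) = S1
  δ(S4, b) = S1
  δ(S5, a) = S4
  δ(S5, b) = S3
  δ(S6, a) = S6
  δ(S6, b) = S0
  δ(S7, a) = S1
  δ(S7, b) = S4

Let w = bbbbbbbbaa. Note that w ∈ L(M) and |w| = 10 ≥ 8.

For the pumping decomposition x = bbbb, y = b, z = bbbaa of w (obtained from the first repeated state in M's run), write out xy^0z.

xy⁰z = xz = bbbb·bbbaa = bbbbbbbaa.
Reading y = b takes M from S2 back to S2, so after x the machine is still in S2, and z then leads to the accepting state S1. Hence bbbbbbbaa ∈ L(M).

bbbbbbbaa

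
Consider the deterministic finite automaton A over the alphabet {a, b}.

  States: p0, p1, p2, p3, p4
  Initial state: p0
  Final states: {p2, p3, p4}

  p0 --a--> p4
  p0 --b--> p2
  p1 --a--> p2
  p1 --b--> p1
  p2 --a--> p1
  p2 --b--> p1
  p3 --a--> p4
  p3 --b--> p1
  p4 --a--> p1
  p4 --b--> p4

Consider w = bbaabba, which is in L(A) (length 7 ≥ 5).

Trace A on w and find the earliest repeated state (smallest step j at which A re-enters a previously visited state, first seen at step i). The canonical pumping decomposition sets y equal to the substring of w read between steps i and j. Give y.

State sequence: p0 -b-> p2 -b-> p1 -a-> p2 -a-> p1 -b-> p1 -b-> p1 -a-> p2
First repeat at step 3: p2 was already visited.

So i = 1, j = 3, giving x = w[0:1] = b, y = w[1:3] = ba, z = w[3:7] = abba.
Check: |xy| = 3 ≤ 5 and |y| = 2 ≥ 1. Reading y takes A from p2 back to p2, so every xyⁱz is accepted.

ba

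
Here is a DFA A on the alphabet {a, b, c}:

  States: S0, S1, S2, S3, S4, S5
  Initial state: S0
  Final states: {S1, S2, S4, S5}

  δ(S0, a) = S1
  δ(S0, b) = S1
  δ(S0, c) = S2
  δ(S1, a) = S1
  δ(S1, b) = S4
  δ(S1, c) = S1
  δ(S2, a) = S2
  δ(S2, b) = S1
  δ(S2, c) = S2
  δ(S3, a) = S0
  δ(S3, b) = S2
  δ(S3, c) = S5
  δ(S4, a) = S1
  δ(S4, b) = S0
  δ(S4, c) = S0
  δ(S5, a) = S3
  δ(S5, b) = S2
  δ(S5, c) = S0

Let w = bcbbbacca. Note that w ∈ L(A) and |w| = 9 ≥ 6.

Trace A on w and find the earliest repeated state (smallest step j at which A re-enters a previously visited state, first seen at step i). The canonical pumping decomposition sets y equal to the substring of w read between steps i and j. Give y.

c

State sequence: S0 -b-> S1 -c-> S1 -b-> S4 -b-> S0 -b-> S1 -a-> S1 -c-> S1 -c-> S1 -a-> S1
First repeat at step 2: S1 was already visited.

So i = 1, j = 2, giving x = w[0:1] = b, y = w[1:2] = c, z = w[2:9] = bbbacca.
Check: |xy| = 2 ≤ 6 and |y| = 1 ≥ 1. Reading y takes A from S1 back to S1, so every xyⁱz is accepted.
Since A has 6 states, any run of length ≥ 6 visits 6+1 states, so by pigeonhole some state repeats within the first 6 steps — that repeat gives the pumpable loop.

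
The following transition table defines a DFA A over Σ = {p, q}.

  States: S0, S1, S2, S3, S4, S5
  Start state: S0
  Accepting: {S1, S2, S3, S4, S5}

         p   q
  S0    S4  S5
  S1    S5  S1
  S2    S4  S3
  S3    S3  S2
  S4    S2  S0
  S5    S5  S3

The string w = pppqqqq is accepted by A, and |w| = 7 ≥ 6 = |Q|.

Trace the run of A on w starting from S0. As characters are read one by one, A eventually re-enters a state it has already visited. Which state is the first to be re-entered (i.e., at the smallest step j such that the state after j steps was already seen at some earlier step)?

S4

State sequence: S0 -p-> S4 -p-> S2 -p-> S4 -q-> S0 -q-> S5 -q-> S3 -q-> S2
First repeat at step 3: S4 was already visited.

The earliest repeat is at step j = 3: A is in S4, which it already visited at step i = 1.
Pumping length from the standard proof: p = 6 (the number of states). The repeated state found above gives |xy| = j ≤ 6 and |y| = j − i ≥ 1.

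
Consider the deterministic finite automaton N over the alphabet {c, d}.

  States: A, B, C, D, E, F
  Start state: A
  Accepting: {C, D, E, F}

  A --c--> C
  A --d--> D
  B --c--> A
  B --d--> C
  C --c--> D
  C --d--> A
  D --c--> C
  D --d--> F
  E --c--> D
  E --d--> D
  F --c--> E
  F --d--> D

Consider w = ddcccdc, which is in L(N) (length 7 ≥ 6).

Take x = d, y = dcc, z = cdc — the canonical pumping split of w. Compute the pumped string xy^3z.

xy^3z = d·dcc·dcc·dcc·cdc = ddccdccdcccdc.
Reading y = dcc takes N from D back to D, so after x·y·y·y the machine is still in D, and z then leads to the accepting state C. Hence ddccdccdcccdc ∈ L(N).

ddccdccdcccdc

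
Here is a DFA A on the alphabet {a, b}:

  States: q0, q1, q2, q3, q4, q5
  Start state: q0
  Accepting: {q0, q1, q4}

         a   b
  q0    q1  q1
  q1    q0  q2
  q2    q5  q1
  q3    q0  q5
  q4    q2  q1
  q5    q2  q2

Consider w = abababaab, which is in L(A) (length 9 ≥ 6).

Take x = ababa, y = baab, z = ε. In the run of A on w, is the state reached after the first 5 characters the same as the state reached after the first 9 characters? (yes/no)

State sequence: q0 -a-> q1 -b-> q2 -a-> q5 -b-> q2 -a-> q5 -b-> q2 -a-> q5 -a-> q2 -b-> q1

After x (step 5): q5. After xy (step 9): q1.
They differ (q5 ≠ q1), so y is not a cycle from the state after x; this split is not the one the pumping-lemma construction produces, and pumping y need not keep the string in L(A).

no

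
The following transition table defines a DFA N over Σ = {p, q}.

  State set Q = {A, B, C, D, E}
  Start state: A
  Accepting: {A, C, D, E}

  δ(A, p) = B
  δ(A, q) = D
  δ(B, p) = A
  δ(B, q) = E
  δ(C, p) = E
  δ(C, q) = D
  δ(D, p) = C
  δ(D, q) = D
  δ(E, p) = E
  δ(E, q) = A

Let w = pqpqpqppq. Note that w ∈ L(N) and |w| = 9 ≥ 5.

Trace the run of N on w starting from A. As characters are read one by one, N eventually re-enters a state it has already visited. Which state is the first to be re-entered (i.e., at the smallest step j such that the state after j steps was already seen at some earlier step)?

Run of N on w = p q p q p q p p q:
  step 0: A  (start)
  step 1: B  (read p: A→B)
  step 2: E  (read q: B→E)
  step 3: E  (read p: E→E)   ← first repeat (E seen earlier)
  step 4: A  (read q: E→A)
  step 5: B  (read p: A→B)
  step 6: E  (read q: B→E)
  step 7: E  (read p: E→E)
  step 8: E  (read p: E→E)
  step 9: A  (read q: E→A)

The earliest repeat is at step j = 3: N is in E, which it already visited at step i = 2.

E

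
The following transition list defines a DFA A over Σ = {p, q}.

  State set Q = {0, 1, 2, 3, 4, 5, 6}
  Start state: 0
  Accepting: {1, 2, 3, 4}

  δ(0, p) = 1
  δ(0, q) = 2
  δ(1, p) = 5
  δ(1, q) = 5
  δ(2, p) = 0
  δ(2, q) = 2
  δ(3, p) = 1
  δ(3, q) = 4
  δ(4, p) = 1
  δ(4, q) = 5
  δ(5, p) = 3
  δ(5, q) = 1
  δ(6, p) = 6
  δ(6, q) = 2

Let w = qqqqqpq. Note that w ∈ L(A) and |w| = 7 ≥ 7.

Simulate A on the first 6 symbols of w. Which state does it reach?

0

State sequence: 0 -q-> 2 -q-> 2 -q-> 2 -q-> 2 -q-> 2 -p-> 0

After reading 6 characters, A is in state 0.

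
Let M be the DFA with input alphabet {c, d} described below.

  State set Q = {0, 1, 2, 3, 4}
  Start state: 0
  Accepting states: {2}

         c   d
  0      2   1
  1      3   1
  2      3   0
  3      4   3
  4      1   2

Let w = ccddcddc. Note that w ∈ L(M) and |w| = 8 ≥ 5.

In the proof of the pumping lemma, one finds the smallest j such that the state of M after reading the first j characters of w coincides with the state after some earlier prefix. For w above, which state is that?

State sequence: 0 -c-> 2 -c-> 3 -d-> 3 -d-> 3 -c-> 4 -d-> 2 -d-> 0 -c-> 2
First repeat at step 3: 3 was already visited.

The earliest repeat is at step j = 3: M is in 3, which it already visited at step i = 2.

3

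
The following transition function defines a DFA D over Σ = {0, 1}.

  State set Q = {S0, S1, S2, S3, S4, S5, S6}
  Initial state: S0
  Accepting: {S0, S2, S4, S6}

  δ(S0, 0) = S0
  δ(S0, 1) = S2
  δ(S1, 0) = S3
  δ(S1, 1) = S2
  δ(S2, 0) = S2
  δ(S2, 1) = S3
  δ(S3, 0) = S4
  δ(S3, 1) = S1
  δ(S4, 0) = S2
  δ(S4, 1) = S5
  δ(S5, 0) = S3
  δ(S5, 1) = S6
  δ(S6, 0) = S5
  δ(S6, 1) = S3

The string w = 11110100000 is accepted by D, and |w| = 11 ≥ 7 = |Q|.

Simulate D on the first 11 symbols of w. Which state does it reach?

S2

Run of D on the first 11 characters of w = 1 1 1 1 0 1 0 0 0 0 0:
  step 0: S0  (start)
  step 1: S2  (read 1: S0→S2)
  step 2: S3  (read 1: S2→S3)
  step 3: S1  (read 1: S3→S1)
  step 4: S2  (read 1: S1→S2)
  step 5: S2  (read 0: S2→S2)
  step 6: S3  (read 1: S2→S3)
  step 7: S4  (read 0: S3→S4)
  step 8: S2  (read 0: S4→S2)
  step 9: S2  (read 0: S2→S2)
  step 10: S2  (read 0: S2→S2)
  step 11: S2  (read 0: S2→S2)

After reading 11 characters, D is in state S2.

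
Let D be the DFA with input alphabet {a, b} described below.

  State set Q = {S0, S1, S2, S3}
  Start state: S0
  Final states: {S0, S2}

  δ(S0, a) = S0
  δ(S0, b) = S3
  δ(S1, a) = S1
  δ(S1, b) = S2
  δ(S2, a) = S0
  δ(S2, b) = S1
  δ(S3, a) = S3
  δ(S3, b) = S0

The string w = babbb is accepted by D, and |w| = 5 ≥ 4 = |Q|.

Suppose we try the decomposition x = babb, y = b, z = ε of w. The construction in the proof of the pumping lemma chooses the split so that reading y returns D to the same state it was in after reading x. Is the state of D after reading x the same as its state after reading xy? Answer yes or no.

State sequence: S0 -b-> S3 -a-> S3 -b-> S0 -b-> S3 -b-> S0

After x (step 4): S3. After xy (step 5): S0.
They differ (S3 ≠ S0), so y is not a cycle from the state after x; this split is not the one the pumping-lemma construction produces, and pumping y need not keep the string in L(D).

no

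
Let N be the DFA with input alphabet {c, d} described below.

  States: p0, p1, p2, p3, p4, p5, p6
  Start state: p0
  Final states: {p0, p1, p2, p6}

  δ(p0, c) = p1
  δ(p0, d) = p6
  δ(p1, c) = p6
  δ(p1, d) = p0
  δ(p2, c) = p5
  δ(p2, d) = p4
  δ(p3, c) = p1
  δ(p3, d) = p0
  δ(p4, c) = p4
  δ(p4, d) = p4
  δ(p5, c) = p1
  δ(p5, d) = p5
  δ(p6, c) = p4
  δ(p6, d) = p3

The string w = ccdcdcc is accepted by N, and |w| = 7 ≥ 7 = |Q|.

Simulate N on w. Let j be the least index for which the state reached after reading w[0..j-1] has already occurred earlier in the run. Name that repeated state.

State sequence: p0 -c-> p1 -c-> p6 -d-> p3 -c-> p1 -d-> p0 -c-> p1 -c-> p6
First repeat at step 4: p1 was already visited.

The earliest repeat is at step j = 4: N is in p1, which it already visited at step i = 1.
Since N has 7 states, any run of length ≥ 7 visits 7+1 states, so by pigeonhole some state repeats within the first 7 steps — that repeat gives the pumpable loop.

p1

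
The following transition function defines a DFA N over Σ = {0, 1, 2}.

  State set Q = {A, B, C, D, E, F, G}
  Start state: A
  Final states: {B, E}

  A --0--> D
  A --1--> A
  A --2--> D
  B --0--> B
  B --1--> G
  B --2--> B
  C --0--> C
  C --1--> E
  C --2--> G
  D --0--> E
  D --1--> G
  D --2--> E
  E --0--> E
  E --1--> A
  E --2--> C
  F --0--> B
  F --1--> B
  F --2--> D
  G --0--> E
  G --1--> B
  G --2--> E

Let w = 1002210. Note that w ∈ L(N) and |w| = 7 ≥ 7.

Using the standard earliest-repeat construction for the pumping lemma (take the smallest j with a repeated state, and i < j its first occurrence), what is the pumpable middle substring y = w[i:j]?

1

State sequence: A -1-> A -0-> D -0-> E -2-> C -2-> G -1-> B -0-> B
First repeat at step 1: A was already visited.

So i = 0, j = 1, giving x = w[0:0] = ε, y = w[0:1] = 1, z = w[1:7] = 002210.
Check: |xy| = 1 ≤ 7 and |y| = 1 ≥ 1. Reading y takes N from A back to A, so every xyⁱz is accepted.
Since N has 7 states, any run of length ≥ 7 visits 7+1 states, so by pigeonhole some state repeats within the first 7 steps — that repeat gives the pumpable loop.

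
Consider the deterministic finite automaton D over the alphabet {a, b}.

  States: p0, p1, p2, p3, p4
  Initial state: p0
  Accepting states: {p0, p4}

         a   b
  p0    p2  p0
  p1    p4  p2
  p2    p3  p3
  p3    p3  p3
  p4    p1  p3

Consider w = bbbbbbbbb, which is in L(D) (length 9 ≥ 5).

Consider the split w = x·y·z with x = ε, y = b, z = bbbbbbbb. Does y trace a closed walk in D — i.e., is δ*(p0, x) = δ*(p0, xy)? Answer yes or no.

Run of D on the first 1 characters of w = b:
  step 0: p0  (start)
  step 1: p0  (read b: p0→p0)

After x (step 0): p0. After xy (step 1): p0.
They match, so y = b drives D around a cycle from p0 back to itself; pumping y any number of times keeps D in p0 before reading z, and xyⁱz ∈ L(D) for every i ≥ 0.

yes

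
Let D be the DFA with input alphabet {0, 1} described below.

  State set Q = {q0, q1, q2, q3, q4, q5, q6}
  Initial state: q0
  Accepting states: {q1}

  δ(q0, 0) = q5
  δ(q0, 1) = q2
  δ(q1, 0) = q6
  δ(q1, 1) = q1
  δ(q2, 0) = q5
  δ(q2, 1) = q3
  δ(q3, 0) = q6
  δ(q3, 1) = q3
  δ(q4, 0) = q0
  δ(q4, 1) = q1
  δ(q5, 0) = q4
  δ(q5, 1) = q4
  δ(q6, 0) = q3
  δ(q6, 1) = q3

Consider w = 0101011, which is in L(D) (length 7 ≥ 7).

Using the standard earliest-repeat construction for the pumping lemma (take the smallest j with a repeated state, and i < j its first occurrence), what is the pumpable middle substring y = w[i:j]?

State sequence: q0 -0-> q5 -1-> q4 -0-> q0 -1-> q2 -0-> q5 -1-> q4 -1-> q1
First repeat at step 3: q0 was already visited.

So i = 0, j = 3, giving x = w[0:0] = ε, y = w[0:3] = 010, z = w[3:7] = 1011.
Check: |xy| = 3 ≤ 7 and |y| = 3 ≥ 1. Reading y takes D from q0 back to q0, so every xyⁱz is accepted.
Pumping length from the standard proof: p = 7 (the number of states). The repeated state found above gives |xy| = j ≤ 7 and |y| = j − i ≥ 1.

010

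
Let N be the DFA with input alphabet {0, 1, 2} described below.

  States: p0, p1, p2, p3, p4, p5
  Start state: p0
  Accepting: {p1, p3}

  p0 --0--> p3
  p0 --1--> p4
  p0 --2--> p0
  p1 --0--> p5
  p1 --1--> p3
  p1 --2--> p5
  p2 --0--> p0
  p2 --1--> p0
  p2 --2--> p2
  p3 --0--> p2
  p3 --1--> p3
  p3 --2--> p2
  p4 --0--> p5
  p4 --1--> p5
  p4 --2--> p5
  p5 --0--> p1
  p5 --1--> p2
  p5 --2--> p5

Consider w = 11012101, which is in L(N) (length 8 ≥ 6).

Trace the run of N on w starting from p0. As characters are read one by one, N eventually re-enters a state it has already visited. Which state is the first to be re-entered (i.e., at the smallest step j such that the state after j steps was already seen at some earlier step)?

p0

State sequence: p0 -1-> p4 -1-> p5 -0-> p1 -1-> p3 -2-> p2 -1-> p0 -0-> p3 -1-> p3
First repeat at step 6: p0 was already visited.

The earliest repeat is at step j = 6: N is in p0, which it already visited at step i = 0.
The DFA has 6 states, so the proof of the pumping lemma guarantees a repeated state among the first 6+1 visited; the segment between the two visits is the pumpable y.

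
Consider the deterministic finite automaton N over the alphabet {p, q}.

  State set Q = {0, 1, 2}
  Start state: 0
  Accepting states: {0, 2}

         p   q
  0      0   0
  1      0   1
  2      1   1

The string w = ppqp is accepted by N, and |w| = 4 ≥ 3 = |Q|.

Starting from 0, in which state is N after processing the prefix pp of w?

Run of N on the first 2 characters of w = p p:
  step 0: 0  (start)
  step 1: 0  (read p: 0→0)
  step 2: 0  (read p: 0→0)

After reading 2 characters, N is in state 0.

0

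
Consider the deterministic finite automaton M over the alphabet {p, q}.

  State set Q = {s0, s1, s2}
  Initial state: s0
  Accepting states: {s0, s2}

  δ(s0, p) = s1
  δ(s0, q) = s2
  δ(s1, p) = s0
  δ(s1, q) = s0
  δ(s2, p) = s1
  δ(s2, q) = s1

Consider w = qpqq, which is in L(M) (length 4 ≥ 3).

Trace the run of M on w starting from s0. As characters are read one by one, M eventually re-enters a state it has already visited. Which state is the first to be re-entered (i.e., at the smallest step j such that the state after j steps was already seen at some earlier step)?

s0

Run of M on w = q p q q:
  step 0: s0  (start)
  step 1: s2  (read q: s0→s2)
  step 2: s1  (read p: s2→s1)
  step 3: s0  (read q: s1→s0)   ← first repeat (s0 seen earlier)
  step 4: s2  (read q: s0→s2)

The earliest repeat is at step j = 3: M is in s0, which it already visited at step i = 0.
Pumping length from the standard proof: p = 3 (the number of states). The repeated state found above gives |xy| = j ≤ 3 and |y| = j − i ≥ 1.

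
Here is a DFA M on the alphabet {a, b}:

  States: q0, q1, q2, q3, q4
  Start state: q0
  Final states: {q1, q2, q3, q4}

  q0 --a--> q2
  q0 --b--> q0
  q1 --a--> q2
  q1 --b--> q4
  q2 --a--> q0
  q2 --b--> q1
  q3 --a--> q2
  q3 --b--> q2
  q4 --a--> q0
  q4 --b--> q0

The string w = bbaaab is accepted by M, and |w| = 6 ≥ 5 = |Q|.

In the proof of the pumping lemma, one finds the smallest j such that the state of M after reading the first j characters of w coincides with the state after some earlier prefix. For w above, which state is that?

Run of M on w = b b a a a b:
  step 0: q0  (start)
  step 1: q0  (read b: q0→q0)   ← first repeat (q0 seen earlier)
  step 2: q0  (read b: q0→q0)
  step 3: q2  (read a: q0→q2)
  step 4: q0  (read a: q2→q0)
  step 5: q2  (read a: q0→q2)
  step 6: q1  (read b: q2→q1)

The earliest repeat is at step j = 1: M is in q0, which it already visited at step i = 0.
Pumping length from the standard proof: p = 5 (the number of states). The repeated state found above gives |xy| = j ≤ 5 and |y| = j − i ≥ 1.

q0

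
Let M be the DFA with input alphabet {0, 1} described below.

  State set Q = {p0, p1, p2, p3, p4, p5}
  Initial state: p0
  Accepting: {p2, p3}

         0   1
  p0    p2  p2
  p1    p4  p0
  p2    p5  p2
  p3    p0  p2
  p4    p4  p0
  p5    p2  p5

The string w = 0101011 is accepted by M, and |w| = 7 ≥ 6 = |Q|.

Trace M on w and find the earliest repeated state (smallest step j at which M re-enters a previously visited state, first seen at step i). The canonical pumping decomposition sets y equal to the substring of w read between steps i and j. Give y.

Run of M on w = 0 1 0 1 0 1 1:
  step 0: p0  (start)
  step 1: p2  (read 0: p0→p2)
  step 2: p2  (read 1: p2→p2)   ← first repeat (p2 seen earlier)
  step 3: p5  (read 0: p2→p5)
  step 4: p5  (read 1: p5→p5)
  step 5: p2  (read 0: p5→p2)
  step 6: p2  (read 1: p2→p2)
  step 7: p2  (read 1: p2→p2)

So i = 1, j = 2, giving x = w[0:1] = 0, y = w[1:2] = 1, z = w[2:7] = 01011.
Check: |xy| = 2 ≤ 6 and |y| = 1 ≥ 1. Reading y takes M from p2 back to p2, so every xyⁱz is accepted.
Pumping length from the standard proof: p = 6 (the number of states). The repeated state found above gives |xy| = j ≤ 6 and |y| = j − i ≥ 1.

1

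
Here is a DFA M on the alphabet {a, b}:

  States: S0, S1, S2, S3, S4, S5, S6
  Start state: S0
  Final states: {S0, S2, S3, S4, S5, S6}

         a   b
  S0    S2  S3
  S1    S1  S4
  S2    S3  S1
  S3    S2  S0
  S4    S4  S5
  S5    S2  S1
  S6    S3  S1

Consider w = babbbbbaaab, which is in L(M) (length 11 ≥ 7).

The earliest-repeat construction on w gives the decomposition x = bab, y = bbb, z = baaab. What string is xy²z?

xy^2z = bab·bbb·bbb·baaab = babbbbbbbbaaab.
Reading y = bbb takes M from S1 back to S1, so after x·y·y the machine is still in S1, and z then leads to the accepting state S5. Hence babbbbbbbbaaab ∈ L(M).

babbbbbbbbaaab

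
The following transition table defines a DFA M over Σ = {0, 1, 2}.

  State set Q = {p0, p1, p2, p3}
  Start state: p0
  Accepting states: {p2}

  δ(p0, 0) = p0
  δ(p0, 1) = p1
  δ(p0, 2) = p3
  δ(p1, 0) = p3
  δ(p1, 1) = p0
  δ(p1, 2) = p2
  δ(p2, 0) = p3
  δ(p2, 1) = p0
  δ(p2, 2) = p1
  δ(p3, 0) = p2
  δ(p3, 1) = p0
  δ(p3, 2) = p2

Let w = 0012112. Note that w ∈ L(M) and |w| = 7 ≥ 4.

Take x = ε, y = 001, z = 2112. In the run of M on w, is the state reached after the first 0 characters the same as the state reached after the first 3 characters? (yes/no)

no

State sequence: p0 -0-> p0 -0-> p0 -1-> p1

After x (step 0): p0. After xy (step 3): p1.
They differ (p0 ≠ p1), so y is not a cycle from the state after x; this split is not the one the pumping-lemma construction produces, and pumping y need not keep the string in L(M).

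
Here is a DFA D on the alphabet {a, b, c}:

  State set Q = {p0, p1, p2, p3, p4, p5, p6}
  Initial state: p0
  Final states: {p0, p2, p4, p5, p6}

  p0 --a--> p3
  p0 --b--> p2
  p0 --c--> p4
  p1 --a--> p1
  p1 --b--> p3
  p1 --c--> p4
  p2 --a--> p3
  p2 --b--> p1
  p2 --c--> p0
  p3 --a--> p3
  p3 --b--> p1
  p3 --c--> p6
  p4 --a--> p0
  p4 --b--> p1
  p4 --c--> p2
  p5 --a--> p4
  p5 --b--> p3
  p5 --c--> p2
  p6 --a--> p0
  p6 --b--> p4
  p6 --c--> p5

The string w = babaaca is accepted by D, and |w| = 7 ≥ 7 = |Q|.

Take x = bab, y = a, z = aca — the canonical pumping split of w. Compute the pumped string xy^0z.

xy⁰z = xz = bab·aca = babaca.
Reading y = a takes D from p1 back to p1, so after x the machine is still in p1, and z then leads to the accepting state p0. Hence babaca ∈ L(D).

babaca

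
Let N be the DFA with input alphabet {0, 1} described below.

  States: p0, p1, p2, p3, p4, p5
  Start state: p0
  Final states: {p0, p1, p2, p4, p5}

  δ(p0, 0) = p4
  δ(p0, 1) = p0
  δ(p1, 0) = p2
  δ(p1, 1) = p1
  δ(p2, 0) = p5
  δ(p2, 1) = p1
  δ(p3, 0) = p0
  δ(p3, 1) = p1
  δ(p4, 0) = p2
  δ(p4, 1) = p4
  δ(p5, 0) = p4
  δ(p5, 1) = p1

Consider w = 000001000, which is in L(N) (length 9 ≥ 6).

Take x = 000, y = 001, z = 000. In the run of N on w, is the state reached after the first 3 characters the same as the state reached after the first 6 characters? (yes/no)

Run of N on the first 6 characters of w = 0 0 0 0 0 1:
  step 0: p0  (start)
  step 1: p4  (read 0: p0→p4)
  step 2: p2  (read 0: p4→p2)
  step 3: p5  (read 0: p2→p5)
  step 4: p4  (read 0: p5→p4)
  step 5: p2  (read 0: p4→p2)
  step 6: p1  (read 1: p2→p1)

After x (step 3): p5. After xy (step 6): p1.
They differ (p5 ≠ p1), so y is not a cycle from the state after x; this split is not the one the pumping-lemma construction produces, and pumping y need not keep the string in L(N).

no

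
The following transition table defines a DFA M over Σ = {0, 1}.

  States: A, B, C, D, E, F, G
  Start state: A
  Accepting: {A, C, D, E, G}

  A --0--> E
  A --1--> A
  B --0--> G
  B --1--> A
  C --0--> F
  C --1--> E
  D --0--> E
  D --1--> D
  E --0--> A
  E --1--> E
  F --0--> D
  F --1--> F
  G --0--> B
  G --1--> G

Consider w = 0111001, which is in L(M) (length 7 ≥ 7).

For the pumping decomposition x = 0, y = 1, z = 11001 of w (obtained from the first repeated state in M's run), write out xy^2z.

01111001

xy^2z = 0·1·1·11001 = 01111001.
Reading y = 1 takes M from E back to E, so after x·y·y the machine is still in E, and z then leads to the accepting state E. Hence 01111001 ∈ L(M).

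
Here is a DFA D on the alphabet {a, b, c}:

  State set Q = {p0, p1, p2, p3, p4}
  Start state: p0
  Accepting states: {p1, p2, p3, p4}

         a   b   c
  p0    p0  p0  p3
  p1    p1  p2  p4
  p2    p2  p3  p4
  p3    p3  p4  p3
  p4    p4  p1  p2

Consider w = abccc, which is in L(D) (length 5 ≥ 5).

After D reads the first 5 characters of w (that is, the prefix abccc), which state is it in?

Run of D on the first 5 characters of w = a b c c c:
  step 0: p0  (start)
  step 1: p0  (read a: p0→p0)
  step 2: p0  (read b: p0→p0)
  step 3: p3  (read c: p0→p3)
  step 4: p3  (read c: p3→p3)
  step 5: p3  (read c: p3→p3)

After reading 5 characters, D is in state p3.
(This kind of state-tracing is the core of the pumping-lemma construction: with 5 states, pigeonhole forces a repeat within the first 5 steps.)

p3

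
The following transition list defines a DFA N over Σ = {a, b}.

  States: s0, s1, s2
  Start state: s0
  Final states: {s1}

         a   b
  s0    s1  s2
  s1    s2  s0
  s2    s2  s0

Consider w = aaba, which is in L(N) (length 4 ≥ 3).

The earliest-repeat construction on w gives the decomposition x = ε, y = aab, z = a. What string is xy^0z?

xy⁰z = xz = ε·a = a.
Reading y = aab takes N from s0 back to s0, so after x the machine is still in s0, and z then leads to the accepting state s1. Hence a ∈ L(N).

a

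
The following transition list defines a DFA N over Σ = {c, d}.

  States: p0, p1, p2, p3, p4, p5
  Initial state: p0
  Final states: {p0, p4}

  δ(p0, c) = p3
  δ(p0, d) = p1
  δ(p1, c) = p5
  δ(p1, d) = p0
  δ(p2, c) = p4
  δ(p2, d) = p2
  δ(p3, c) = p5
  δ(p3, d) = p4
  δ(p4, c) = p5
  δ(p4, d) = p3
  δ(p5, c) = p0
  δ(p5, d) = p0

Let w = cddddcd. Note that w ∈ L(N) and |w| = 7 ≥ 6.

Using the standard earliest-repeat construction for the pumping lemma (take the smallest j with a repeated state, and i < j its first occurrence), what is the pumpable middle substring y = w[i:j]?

dd

State sequence: p0 -c-> p3 -d-> p4 -d-> p3 -d-> p4 -d-> p3 -c-> p5 -d-> p0
First repeat at step 3: p3 was already visited.

So i = 1, j = 3, giving x = w[0:1] = c, y = w[1:3] = dd, z = w[3:7] = ddcd.
Check: |xy| = 3 ≤ 6 and |y| = 2 ≥ 1. Reading y takes N from p3 back to p3, so every xyⁱz is accepted.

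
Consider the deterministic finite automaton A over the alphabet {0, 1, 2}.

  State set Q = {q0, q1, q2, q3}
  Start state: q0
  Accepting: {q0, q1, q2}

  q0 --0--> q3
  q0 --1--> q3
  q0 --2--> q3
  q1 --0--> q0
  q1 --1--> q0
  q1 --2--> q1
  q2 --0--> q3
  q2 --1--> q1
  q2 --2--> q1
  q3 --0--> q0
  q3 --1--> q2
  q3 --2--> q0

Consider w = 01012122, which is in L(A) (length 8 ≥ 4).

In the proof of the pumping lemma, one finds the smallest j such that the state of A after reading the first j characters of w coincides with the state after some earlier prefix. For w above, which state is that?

q3

Run of A on w = 0 1 0 1 2 1 2 2:
  step 0: q0  (start)
  step 1: q3  (read 0: q0→q3)
  step 2: q2  (read 1: q3→q2)
  step 3: q3  (read 0: q2→q3)   ← first repeat (q3 seen earlier)
  step 4: q2  (read 1: q3→q2)
  step 5: q1  (read 2: q2→q1)
  step 6: q0  (read 1: q1→q0)
  step 7: q3  (read 2: q0→q3)
  step 8: q0  (read 2: q3→q0)

The earliest repeat is at step j = 3: A is in q3, which it already visited at step i = 1.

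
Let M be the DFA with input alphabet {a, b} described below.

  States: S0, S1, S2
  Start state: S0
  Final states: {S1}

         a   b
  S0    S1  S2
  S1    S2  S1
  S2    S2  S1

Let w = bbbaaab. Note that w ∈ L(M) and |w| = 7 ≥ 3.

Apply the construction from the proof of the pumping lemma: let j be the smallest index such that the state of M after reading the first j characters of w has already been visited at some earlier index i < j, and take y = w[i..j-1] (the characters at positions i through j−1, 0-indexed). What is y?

State sequence: S0 -b-> S2 -b-> S1 -b-> S1 -a-> S2 -a-> S2 -a-> S2 -b-> S1
First repeat at step 3: S1 was already visited.

So i = 2, j = 3, giving x = w[0:2] = bb, y = w[2:3] = b, z = w[3:7] = aaab.
Check: |xy| = 3 ≤ 3 and |y| = 1 ≥ 1. Reading y takes M from S1 back to S1, so every xyⁱz is accepted.
The DFA has 3 states, so the proof of the pumping lemma guarantees a repeated state among the first 3+1 visited; the segment between the two visits is the pumpable y.

b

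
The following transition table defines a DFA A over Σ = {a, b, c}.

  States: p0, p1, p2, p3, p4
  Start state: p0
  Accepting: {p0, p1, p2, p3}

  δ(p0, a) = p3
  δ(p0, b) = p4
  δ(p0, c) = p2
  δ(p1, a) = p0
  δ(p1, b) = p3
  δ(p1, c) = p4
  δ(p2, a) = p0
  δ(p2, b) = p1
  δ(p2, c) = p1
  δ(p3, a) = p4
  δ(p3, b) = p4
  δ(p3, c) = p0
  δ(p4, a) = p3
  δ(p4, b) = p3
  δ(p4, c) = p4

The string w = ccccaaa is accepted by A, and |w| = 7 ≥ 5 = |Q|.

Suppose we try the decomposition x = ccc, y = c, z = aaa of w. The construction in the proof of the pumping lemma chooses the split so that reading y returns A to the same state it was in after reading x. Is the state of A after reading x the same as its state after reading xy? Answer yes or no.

Run of A on the first 4 characters of w = c c c c:
  step 0: p0  (start)
  step 1: p2  (read c: p0→p2)
  step 2: p1  (read c: p2→p1)
  step 3: p4  (read c: p1→p4)
  step 4: p4  (read c: p4→p4)

After x (step 3): p4. After xy (step 4): p4.
They match, so y = c drives A around a cycle from p4 back to itself; pumping y any number of times keeps A in p4 before reading z, and xyⁱz ∈ L(A) for every i ≥ 0.

yes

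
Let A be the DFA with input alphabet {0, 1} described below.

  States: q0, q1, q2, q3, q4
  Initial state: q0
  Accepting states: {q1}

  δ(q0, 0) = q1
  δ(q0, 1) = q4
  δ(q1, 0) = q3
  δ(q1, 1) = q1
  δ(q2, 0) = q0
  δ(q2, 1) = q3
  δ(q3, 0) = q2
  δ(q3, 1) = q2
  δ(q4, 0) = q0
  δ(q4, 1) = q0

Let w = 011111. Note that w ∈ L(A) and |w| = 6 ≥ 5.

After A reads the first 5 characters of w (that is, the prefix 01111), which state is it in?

q1

Run of A on the first 5 characters of w = 0 1 1 1 1:
  step 0: q0  (start)
  step 1: q1  (read 0: q0→q1)
  step 2: q1  (read 1: q1→q1)
  step 3: q1  (read 1: q1→q1)
  step 4: q1  (read 1: q1→q1)
  step 5: q1  (read 1: q1→q1)

After reading 5 characters, A is in state q1.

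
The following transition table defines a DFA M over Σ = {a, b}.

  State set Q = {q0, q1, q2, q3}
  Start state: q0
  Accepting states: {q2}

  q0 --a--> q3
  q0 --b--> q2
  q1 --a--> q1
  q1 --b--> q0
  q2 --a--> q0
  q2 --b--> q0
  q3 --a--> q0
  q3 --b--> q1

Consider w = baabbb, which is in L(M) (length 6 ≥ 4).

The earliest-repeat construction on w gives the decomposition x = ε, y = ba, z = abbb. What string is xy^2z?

xy^2z = ε·ba·ba·abbb = babaabbb.
Reading y = ba takes M from q0 back to q0, so after x·y·y the machine is still in q0, and z then leads to the accepting state q2. Hence babaabbb ∈ L(M).

babaabbb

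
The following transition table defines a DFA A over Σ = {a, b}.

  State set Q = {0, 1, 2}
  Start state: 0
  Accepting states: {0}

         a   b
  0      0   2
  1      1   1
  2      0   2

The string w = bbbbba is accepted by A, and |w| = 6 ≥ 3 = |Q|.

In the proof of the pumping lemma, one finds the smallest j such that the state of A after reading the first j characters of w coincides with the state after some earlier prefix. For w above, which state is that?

Run of A on w = b b b b b a:
  step 0: 0  (start)
  step 1: 2  (read b: 0→2)
  step 2: 2  (read b: 2→2)   ← first repeat (2 seen earlier)
  step 3: 2  (read b: 2→2)
  step 4: 2  (read b: 2→2)
  step 5: 2  (read b: 2→2)
  step 6: 0  (read a: 2→0)

The earliest repeat is at step j = 2: A is in 2, which it already visited at step i = 1.

2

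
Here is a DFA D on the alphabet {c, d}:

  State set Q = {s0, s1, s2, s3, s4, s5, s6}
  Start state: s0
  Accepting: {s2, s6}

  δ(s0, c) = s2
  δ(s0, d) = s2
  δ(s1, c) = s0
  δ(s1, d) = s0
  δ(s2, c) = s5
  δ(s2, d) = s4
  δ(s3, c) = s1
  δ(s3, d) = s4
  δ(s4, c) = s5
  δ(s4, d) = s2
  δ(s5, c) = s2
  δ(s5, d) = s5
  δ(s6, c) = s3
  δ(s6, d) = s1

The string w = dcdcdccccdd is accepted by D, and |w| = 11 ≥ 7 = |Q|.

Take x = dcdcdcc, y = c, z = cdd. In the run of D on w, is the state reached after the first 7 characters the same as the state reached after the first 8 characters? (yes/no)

no

Run of D on the first 8 characters of w = d c d c d c c c:
  step 0: s0  (start)
  step 1: s2  (read d: s0→s2)
  step 2: s5  (read c: s2→s5)
  step 3: s5  (read d: s5→s5)
  step 4: s2  (read c: s5→s2)
  step 5: s4  (read d: s2→s4)
  step 6: s5  (read c: s4→s5)
  step 7: s2  (read c: s5→s2)
  step 8: s5  (read c: s2→s5)

After x (step 7): s2. After xy (step 8): s5.
They differ (s2 ≠ s5), so y is not a cycle from the state after x; this split is not the one the pumping-lemma construction produces, and pumping y need not keep the string in L(D).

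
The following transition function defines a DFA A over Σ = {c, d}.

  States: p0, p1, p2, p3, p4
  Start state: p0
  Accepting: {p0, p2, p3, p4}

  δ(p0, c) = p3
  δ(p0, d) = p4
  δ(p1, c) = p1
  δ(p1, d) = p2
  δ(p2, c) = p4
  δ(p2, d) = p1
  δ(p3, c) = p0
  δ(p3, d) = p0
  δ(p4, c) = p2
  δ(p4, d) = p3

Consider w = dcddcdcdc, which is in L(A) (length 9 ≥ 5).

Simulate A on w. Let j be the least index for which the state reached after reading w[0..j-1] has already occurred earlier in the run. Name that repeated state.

p2

Run of A on w = d c d d c d c d c:
  step 0: p0  (start)
  step 1: p4  (read d: p0→p4)
  step 2: p2  (read c: p4→p2)
  step 3: p1  (read d: p2→p1)
  step 4: p2  (read d: p1→p2)   ← first repeat (p2 seen earlier)
  step 5: p4  (read c: p2→p4)
  step 6: p3  (read d: p4→p3)
  step 7: p0  (read c: p3→p0)
  step 8: p4  (read d: p0→p4)
  step 9: p2  (read c: p4→p2)

The earliest repeat is at step j = 4: A is in p2, which it already visited at step i = 2.
The DFA has 5 states, so the proof of the pumping lemma guarantees a repeated state among the first 5+1 visited; the segment between the two visits is the pumpable y.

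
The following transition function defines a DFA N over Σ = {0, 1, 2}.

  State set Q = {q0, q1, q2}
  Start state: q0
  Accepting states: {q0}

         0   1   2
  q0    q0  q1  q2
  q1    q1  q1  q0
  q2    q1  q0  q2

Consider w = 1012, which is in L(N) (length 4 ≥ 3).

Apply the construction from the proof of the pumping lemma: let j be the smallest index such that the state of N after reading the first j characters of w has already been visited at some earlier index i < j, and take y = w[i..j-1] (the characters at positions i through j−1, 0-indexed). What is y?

0

State sequence: q0 -1-> q1 -0-> q1 -1-> q1 -2-> q0
First repeat at step 2: q1 was already visited.

So i = 1, j = 2, giving x = w[0:1] = 1, y = w[1:2] = 0, z = w[2:4] = 12.
Check: |xy| = 2 ≤ 3 and |y| = 1 ≥ 1. Reading y takes N from q1 back to q1, so every xyⁱz is accepted.
The DFA has 3 states, so the proof of the pumping lemma guarantees a repeated state among the first 3+1 visited; the segment between the two visits is the pumpable y.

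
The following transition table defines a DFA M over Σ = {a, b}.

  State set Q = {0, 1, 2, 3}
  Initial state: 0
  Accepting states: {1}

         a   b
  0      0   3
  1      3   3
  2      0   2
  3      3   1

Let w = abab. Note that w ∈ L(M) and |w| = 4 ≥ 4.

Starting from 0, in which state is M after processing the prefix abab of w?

Run of M on the first 4 characters of w = a b a b:
  step 0: 0  (start)
  step 1: 0  (read a: 0→0)
  step 2: 3  (read b: 0→3)
  step 3: 3  (read a: 3→3)
  step 4: 1  (read b: 3→1)

After reading 4 characters, M is in state 1.
(This kind of state-tracing is the core of the pumping-lemma construction: with 4 states, pigeonhole forces a repeat within the first 4 steps.)

1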